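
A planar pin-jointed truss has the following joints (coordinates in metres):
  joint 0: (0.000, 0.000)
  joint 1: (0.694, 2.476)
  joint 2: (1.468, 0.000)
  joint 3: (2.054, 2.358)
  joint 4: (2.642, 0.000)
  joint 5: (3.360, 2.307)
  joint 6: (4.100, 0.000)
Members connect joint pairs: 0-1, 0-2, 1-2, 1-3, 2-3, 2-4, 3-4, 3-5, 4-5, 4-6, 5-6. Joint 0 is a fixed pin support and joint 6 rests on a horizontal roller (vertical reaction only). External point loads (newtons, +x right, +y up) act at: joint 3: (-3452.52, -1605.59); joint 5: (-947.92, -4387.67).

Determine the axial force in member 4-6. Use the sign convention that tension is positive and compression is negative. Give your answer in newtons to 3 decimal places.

N=7 nodes, M=11 members, R=3 reactions → 2N=14, M+R=14
member 0 (0-1): L=2.5714, (cx,cy)=(0.2699,0.9629)
member 1 (0-2): L=1.4680, (cx,cy)=(1.0000,0.0000)
member 2 (1-2): L=2.5942, (cx,cy)=(0.2984,-0.9545)
member 3 (1-3): L=1.3651, (cx,cy)=(0.9963,-0.0864)
member 4 (2-3): L=2.4297, (cx,cy)=(0.2412,0.9705)
member 5 (2-4): L=1.1740, (cx,cy)=(1.0000,0.0000)
member 6 (3-4): L=2.4302, (cx,cy)=(0.2420,-0.9703)
member 7 (3-5): L=1.3070, (cx,cy)=(0.9992,-0.0390)
member 8 (4-5): L=2.4161, (cx,cy)=(0.2972,0.9548)
member 9 (4-6): L=1.4580, (cx,cy)=(1.0000,0.0000)
member 10 (5-6): L=2.4228, (cx,cy)=(0.3054,-0.9522)
solve A·x = −loads:
  F[0-1] = -4270.6254 N (compression)
  F[0-2] = -3247.8428 N (compression)
  F[1-2] = +4536.1950 N (tension)
  F[1-3] = -2515.4441 N (compression)
  F[2-3] = -4461.2775 N (compression)
  F[2-4] = -818.4418 N (compression)
  F[3-4] = +2613.9799 N (tension)
  F[3-5] = -762.5236 N (compression)
  F[4-5] = -2656.3098 N (compression)
  F[4-6] = +603.3910 N (tension)
  F[5-6] = -1975.5159 N (compression)
  Rx@0 = +4400.4400 N
  Ry@0 = +4112.1479 N
  Ry@6 = +1881.1121 N

603.391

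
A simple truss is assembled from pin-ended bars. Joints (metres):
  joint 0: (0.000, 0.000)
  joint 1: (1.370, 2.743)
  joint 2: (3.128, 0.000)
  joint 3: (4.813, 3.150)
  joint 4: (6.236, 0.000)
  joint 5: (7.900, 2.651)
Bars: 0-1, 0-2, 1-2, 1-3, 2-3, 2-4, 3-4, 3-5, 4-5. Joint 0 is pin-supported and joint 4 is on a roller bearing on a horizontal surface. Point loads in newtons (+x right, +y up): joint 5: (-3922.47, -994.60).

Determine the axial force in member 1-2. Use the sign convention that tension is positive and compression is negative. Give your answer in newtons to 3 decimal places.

N=6 nodes, M=9 members, R=3 reactions → 2N=12, M+R=12
member 0 (0-1): L=3.0661, (cx,cy)=(0.4468,0.8946)
member 1 (0-2): L=3.1280, (cx,cy)=(1.0000,0.0000)
member 2 (1-2): L=3.2580, (cx,cy)=(0.5396,-0.8419)
member 3 (1-3): L=3.4670, (cx,cy)=(0.9931,0.1174)
member 4 (2-3): L=3.5724, (cx,cy)=(0.4717,0.8818)
member 5 (2-4): L=3.1080, (cx,cy)=(1.0000,0.0000)
member 6 (3-4): L=3.4565, (cx,cy)=(0.4117,-0.9113)
member 7 (3-5): L=3.1271, (cx,cy)=(0.9872,-0.1596)
member 8 (4-5): L=3.1300, (cx,cy)=(0.5316,0.8470)
solve A·x = −loads:
  F[0-1] = -1567.2452 N (compression)
  F[0-2] = -3222.1901 N (compression)
  F[1-2] = +1456.6588 N (tension)
  F[1-3] = -1496.6322 N (compression)
  F[2-3] = -1390.8353 N (compression)
  F[2-4] = -1780.1605 N (compression)
  F[3-4] = +2069.6431 N (tension)
  F[3-5] = -3033.2236 N (compression)
  F[4-5] = -1745.7739 N (compression)
  Rx@0 = +3922.4700 N
  Ry@0 = +1402.0933 N
  Ry@4 = -407.4933 N

1456.659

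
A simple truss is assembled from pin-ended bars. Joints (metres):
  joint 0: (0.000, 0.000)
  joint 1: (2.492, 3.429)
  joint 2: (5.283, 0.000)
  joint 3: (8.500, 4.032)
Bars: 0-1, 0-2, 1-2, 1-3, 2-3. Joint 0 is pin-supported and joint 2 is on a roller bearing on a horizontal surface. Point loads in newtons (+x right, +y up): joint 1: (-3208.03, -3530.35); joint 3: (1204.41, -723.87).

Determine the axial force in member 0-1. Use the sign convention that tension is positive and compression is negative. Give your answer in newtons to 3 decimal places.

-3198.375

N=4 nodes, M=5 members, R=3 reactions → 2N=8, M+R=8
member 0 (0-1): L=4.2389, (cx,cy)=(0.5879,0.8089)
member 1 (0-2): L=5.2830, (cx,cy)=(1.0000,0.0000)
member 2 (1-2): L=4.4213, (cx,cy)=(0.6313,-0.7756)
member 3 (1-3): L=6.0382, (cx,cy)=(0.9950,0.0999)
member 4 (2-3): L=5.1581, (cx,cy)=(0.6237,0.7817)
solve A·x = −loads:
  F[0-1] = -3198.3746 N (compression)
  F[0-2] = -123.3240 N (compression)
  F[1-2] = -965.2797 N (compression)
  F[1-3] = +1946.8133 N (tension)
  F[2-3] = -1174.7592 N (compression)
  Rx@0 = +2003.6200 N
  Ry@0 = +2587.2934 N
  Ry@2 = +1666.9266 N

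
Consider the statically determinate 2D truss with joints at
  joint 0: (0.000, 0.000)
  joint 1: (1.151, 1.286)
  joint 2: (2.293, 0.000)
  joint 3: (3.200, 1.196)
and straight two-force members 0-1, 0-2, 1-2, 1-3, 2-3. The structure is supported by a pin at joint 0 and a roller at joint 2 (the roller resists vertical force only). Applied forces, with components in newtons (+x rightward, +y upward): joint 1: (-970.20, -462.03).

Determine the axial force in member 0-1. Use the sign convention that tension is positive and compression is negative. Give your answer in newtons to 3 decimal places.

N=4 nodes, M=5 members, R=3 reactions → 2N=8, M+R=8
member 0 (0-1): L=1.7259, (cx,cy)=(0.6669,0.7451)
member 1 (0-2): L=2.2930, (cx,cy)=(1.0000,0.0000)
member 2 (1-2): L=1.7199, (cx,cy)=(0.6640,-0.7477)
member 3 (1-3): L=2.0510, (cx,cy)=(0.9990,-0.0439)
member 4 (2-3): L=1.5010, (cx,cy)=(0.6043,0.7968)
solve A·x = −loads:
  F[0-1] = -1039.0499 N (compression)
  F[0-2] = -277.2437 N (compression)
  F[1-2] = +417.5339 N (tension)
  F[1-3] = -0.0000 N (tension)
  F[2-3] = +0.0000 N (tension)
  Rx@0 = +970.2000 N
  Ry@0 = +774.2326 N
  Ry@2 = -312.2026 N

-1039.050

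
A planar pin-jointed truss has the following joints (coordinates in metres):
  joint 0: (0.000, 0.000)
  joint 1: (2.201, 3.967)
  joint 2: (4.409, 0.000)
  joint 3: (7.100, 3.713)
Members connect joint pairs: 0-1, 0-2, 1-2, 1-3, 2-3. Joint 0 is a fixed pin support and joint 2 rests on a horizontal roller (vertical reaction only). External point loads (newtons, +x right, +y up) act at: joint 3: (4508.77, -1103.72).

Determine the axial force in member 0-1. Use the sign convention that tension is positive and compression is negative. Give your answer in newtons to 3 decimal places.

5112.680

N=4 nodes, M=5 members, R=3 reactions → 2N=8, M+R=8
member 0 (0-1): L=4.5367, (cx,cy)=(0.4852,0.8744)
member 1 (0-2): L=4.4090, (cx,cy)=(1.0000,0.0000)
member 2 (1-2): L=4.5401, (cx,cy)=(0.4863,-0.8738)
member 3 (1-3): L=4.9056, (cx,cy)=(0.9987,-0.0518)
member 4 (2-3): L=4.5856, (cx,cy)=(0.5868,0.8097)
solve A·x = −loads:
  F[0-1] = +5112.6797 N (tension)
  F[0-2] = +2028.3214 N (tension)
  F[1-2] = -5420.1071 N (compression)
  F[1-3] = +5123.3071 N (tension)
  F[2-3] = -1035.4947 N (compression)
  Rx@0 = -4508.7700 N
  Ry@0 = -4470.6676 N
  Ry@2 = +5574.3876 N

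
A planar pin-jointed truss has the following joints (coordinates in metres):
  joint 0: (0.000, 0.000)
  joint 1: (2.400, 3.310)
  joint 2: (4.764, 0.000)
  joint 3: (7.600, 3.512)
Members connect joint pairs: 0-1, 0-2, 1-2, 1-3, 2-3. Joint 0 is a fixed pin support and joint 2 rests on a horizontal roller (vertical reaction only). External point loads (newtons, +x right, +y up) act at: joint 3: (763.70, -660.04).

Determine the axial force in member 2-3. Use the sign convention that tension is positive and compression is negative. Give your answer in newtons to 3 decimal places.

-915.213

N=4 nodes, M=5 members, R=3 reactions → 2N=8, M+R=8
member 0 (0-1): L=4.0885, (cx,cy)=(0.5870,0.8096)
member 1 (0-2): L=4.7640, (cx,cy)=(1.0000,0.0000)
member 2 (1-2): L=4.0675, (cx,cy)=(0.5812,-0.8138)
member 3 (1-3): L=5.2039, (cx,cy)=(0.9992,0.0388)
member 4 (2-3): L=4.5141, (cx,cy)=(0.6283,0.7780)
solve A·x = −loads:
  F[0-1] = +1180.7545 N (tension)
  F[0-2] = +70.5881 N (tension)
  F[1-2] = -1110.7778 N (compression)
  F[1-3] = +1339.6964 N (tension)
  F[2-3] = -915.2130 N (compression)
  Rx@0 = -763.7000 N
  Ry@0 = -955.9168 N
  Ry@2 = +1615.9568 N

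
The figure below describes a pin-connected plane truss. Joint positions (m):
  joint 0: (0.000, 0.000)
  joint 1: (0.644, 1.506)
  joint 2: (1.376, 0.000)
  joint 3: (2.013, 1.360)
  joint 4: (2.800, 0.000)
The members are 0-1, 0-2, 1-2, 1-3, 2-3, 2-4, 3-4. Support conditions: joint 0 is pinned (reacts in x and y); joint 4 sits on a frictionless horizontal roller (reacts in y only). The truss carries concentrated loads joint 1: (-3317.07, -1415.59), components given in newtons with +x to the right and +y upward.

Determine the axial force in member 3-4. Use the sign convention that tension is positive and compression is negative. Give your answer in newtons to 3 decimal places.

N=5 nodes, M=7 members, R=3 reactions → 2N=10, M+R=10
member 0 (0-1): L=1.6379, (cx,cy)=(0.3932,0.9195)
member 1 (0-2): L=1.3760, (cx,cy)=(1.0000,0.0000)
member 2 (1-2): L=1.6745, (cx,cy)=(0.4372,-0.8994)
member 3 (1-3): L=1.3768, (cx,cy)=(0.9944,-0.1060)
member 4 (2-3): L=1.5018, (cx,cy)=(0.4242,0.9056)
member 5 (2-4): L=1.4240, (cx,cy)=(1.0000,0.0000)
member 6 (3-4): L=1.5713, (cx,cy)=(0.5009,-0.8655)
solve A·x = −loads:
  F[0-1] = -3125.8700 N (compression)
  F[0-2] = -2088.0332 N (compression)
  F[1-2] = +1449.2144 N (tension)
  F[1-3] = +1462.7537 N (tension)
  F[2-3] = -1439.2934 N (compression)
  F[2-4] = -844.0136 N (compression)
  F[3-4] = +1685.1265 N (tension)
  Rx@0 = +3317.0700 N
  Ry@0 = +2874.1141 N
  Ry@4 = -1458.5241 N

1685.127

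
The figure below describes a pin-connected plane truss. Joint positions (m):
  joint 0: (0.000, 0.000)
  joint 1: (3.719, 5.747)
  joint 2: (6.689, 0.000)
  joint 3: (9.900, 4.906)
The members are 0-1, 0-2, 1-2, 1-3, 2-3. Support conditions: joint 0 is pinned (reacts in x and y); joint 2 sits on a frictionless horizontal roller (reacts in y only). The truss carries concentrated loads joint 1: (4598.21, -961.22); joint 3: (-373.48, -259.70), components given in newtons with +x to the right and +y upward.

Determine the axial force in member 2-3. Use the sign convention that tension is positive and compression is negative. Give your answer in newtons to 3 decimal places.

-340.766

N=4 nodes, M=5 members, R=3 reactions → 2N=8, M+R=8
member 0 (0-1): L=6.8454, (cx,cy)=(0.5433,0.8395)
member 1 (0-2): L=6.6890, (cx,cy)=(1.0000,0.0000)
member 2 (1-2): L=6.4691, (cx,cy)=(0.4591,-0.8884)
member 3 (1-3): L=6.2380, (cx,cy)=(0.9909,-0.1348)
member 4 (2-3): L=5.8634, (cx,cy)=(0.5476,0.8367)
solve A·x = −loads:
  F[0-1] = +4019.5493 N (tension)
  F[0-2] = +2040.9586 N (tension)
  F[1-2] = -4851.9670 N (compression)
  F[1-3] = -188.5860 N (compression)
  F[2-3] = -340.7665 N (compression)
  Rx@0 = -4224.7300 N
  Ry@0 = -3374.5991 N
  Ry@2 = +4595.5191 N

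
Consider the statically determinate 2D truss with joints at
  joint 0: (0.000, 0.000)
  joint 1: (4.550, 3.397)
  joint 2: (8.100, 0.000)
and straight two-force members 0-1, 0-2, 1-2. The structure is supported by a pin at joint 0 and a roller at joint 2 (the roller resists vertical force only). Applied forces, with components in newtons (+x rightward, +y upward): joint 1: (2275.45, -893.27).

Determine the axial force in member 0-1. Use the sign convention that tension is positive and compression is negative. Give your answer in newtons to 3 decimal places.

940.724

N=3 nodes, M=3 members, R=3 reactions → 2N=6, M+R=6
member 0 (0-1): L=5.6782, (cx,cy)=(0.8013,0.5983)
member 1 (0-2): L=8.1000, (cx,cy)=(1.0000,0.0000)
member 2 (1-2): L=4.9135, (cx,cy)=(0.7225,-0.6914)
solve A·x = −loads:
  F[0-1] = +940.7239 N (tension)
  F[0-2] = +1521.6401 N (tension)
  F[1-2] = -2106.0622 N (compression)
  Rx@0 = -2275.4500 N
  Ry@0 = -562.7895 N
  Ry@2 = +1456.0595 N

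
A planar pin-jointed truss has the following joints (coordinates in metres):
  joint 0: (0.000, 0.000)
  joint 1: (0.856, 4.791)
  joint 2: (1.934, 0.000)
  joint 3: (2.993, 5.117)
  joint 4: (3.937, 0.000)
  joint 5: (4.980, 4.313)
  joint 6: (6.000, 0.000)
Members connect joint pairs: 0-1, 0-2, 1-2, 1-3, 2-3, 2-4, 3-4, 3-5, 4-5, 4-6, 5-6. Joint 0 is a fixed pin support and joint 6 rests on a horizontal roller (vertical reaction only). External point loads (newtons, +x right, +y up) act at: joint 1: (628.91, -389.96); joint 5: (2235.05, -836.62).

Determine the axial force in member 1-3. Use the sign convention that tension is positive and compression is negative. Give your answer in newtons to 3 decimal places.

115.144

N=7 nodes, M=11 members, R=3 reactions → 2N=14, M+R=14
member 0 (0-1): L=4.8669, (cx,cy)=(0.1759,0.9844)
member 1 (0-2): L=1.9340, (cx,cy)=(1.0000,0.0000)
member 2 (1-2): L=4.9108, (cx,cy)=(0.2195,-0.9756)
member 3 (1-3): L=2.1617, (cx,cy)=(0.9886,0.1508)
member 4 (2-3): L=5.2254, (cx,cy)=(0.2027,0.9792)
member 5 (2-4): L=2.0030, (cx,cy)=(1.0000,0.0000)
member 6 (3-4): L=5.2033, (cx,cy)=(0.1814,-0.9834)
member 7 (3-5): L=2.1435, (cx,cy)=(0.9270,-0.3751)
member 8 (4-5): L=4.4373, (cx,cy)=(0.2351,0.9720)
member 9 (4-6): L=2.0630, (cx,cy)=(1.0000,0.0000)
member 10 (5-6): L=4.4320, (cx,cy)=(0.2301,-0.9732)
solve A·x = −loads:
  F[0-1] = +1658.1101 N (tension)
  F[0-2] = +2572.3265 N (tension)
  F[1-2] = -2054.9814 N (compression)
  F[1-3] = +115.1438 N (tension)
  F[2-3] = +2047.3428 N (tension)
  F[2-4] = +1706.3033 N (tension)
  F[3-4] = -2457.3372 N (compression)
  F[3-5] = +1051.3184 N (tension)
  F[4-5] = +2486.2153 N (tension)
  F[4-6] = +676.0999 N (tension)
  F[5-6] = -2937.7012 N (compression)
  Rx@0 = -2863.9600 N
  Ry@0 = -1632.2620 N
  Ry@6 = +2858.8420 N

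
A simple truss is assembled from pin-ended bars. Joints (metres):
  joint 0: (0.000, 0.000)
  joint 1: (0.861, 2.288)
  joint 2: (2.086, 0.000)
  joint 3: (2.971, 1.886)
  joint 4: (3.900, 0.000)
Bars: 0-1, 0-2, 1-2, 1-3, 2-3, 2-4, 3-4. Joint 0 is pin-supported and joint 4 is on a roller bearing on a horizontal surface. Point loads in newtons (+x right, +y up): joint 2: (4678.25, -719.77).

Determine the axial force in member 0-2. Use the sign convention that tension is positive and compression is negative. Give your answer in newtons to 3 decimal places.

N=5 nodes, M=7 members, R=3 reactions → 2N=10, M+R=10
member 0 (0-1): L=2.4446, (cx,cy)=(0.3522,0.9359)
member 1 (0-2): L=2.0860, (cx,cy)=(1.0000,0.0000)
member 2 (1-2): L=2.5953, (cx,cy)=(0.4720,-0.8816)
member 3 (1-3): L=2.1480, (cx,cy)=(0.9823,-0.1872)
member 4 (2-3): L=2.0833, (cx,cy)=(0.4248,0.9053)
member 5 (2-4): L=1.8140, (cx,cy)=(1.0000,0.0000)
member 6 (3-4): L=2.1024, (cx,cy)=(0.4419,-0.8971)
solve A·x = −loads:
  F[0-1] = -357.7053 N (compression)
  F[0-2] = +4804.2335 N (tension)
  F[1-2] = +453.2055 N (tension)
  F[1-3] = -346.0138 N (compression)
  F[2-3] = +353.7297 N (tension)
  F[2-4] = +189.6345 N (tension)
  F[3-4] = -429.1555 N (compression)
  Rx@0 = -4678.2500 N
  Ry@0 = +334.7853 N
  Ry@4 = +384.9847 N

4804.233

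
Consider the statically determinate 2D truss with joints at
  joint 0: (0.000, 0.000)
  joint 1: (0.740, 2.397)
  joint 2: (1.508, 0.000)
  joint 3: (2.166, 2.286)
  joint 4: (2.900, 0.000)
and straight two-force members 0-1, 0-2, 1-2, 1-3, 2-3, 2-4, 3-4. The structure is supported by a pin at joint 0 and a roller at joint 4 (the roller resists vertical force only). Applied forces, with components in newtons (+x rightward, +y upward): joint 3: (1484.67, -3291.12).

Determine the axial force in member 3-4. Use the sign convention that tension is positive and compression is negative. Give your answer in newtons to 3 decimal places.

-3810.907

N=5 nodes, M=7 members, R=3 reactions → 2N=10, M+R=10
member 0 (0-1): L=2.5086, (cx,cy)=(0.2950,0.9555)
member 1 (0-2): L=1.5080, (cx,cy)=(1.0000,0.0000)
member 2 (1-2): L=2.5170, (cx,cy)=(0.3051,-0.9523)
member 3 (1-3): L=1.4303, (cx,cy)=(0.9970,-0.0776)
member 4 (2-3): L=2.3788, (cx,cy)=(0.2766,0.9610)
member 5 (2-4): L=1.3920, (cx,cy)=(1.0000,0.0000)
member 6 (3-4): L=2.4009, (cx,cy)=(0.3057,-0.9521)
solve A·x = −loads:
  F[0-1] = +353.0452 N (tension)
  F[0-2] = +1380.5280 N (tension)
  F[1-2] = -372.0181 N (compression)
  F[1-3] = +218.3112 N (tension)
  F[2-3] = +368.6620 N (tension)
  F[2-4] = +1165.0422 N (tension)
  F[3-4] = -3810.9073 N (compression)
  Rx@0 = -1484.6700 N
  Ry@0 = -337.3357 N
  Ry@4 = +3628.4557 N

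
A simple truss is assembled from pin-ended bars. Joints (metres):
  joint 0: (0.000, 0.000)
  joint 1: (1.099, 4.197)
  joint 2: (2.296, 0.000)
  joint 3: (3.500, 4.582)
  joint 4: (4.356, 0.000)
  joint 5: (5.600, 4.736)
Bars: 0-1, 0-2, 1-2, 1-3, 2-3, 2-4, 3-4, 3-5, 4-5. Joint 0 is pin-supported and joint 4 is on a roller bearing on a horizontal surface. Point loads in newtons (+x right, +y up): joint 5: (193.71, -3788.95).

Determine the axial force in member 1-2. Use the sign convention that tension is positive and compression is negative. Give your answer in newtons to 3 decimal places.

-1231.456

N=6 nodes, M=9 members, R=3 reactions → 2N=12, M+R=12
member 0 (0-1): L=4.3385, (cx,cy)=(0.2533,0.9674)
member 1 (0-2): L=2.2960, (cx,cy)=(1.0000,0.0000)
member 2 (1-2): L=4.3644, (cx,cy)=(0.2743,-0.9617)
member 3 (1-3): L=2.4317, (cx,cy)=(0.9874,0.1583)
member 4 (2-3): L=4.7375, (cx,cy)=(0.2541,0.9672)
member 5 (2-4): L=2.0600, (cx,cy)=(1.0000,0.0000)
member 6 (3-4): L=4.6613, (cx,cy)=(0.1836,-0.9830)
member 7 (3-5): L=2.1056, (cx,cy)=(0.9973,0.0731)
member 8 (4-5): L=4.8967, (cx,cy)=(0.2541,0.9672)
solve A·x = −loads:
  F[0-1] = +1336.2513 N (tension)
  F[0-2] = -144.7801 N (compression)
  F[1-2] = -1231.4559 N (compression)
  F[1-3] = +684.8765 N (tension)
  F[2-3] = +1224.4353 N (tension)
  F[2-4] = -793.7060 N (compression)
  F[3-4] = -1224.5926 N (compression)
  F[3-5] = +1215.5566 N (tension)
  F[4-5] = -4009.3971 N (compression)
  Rx@0 = -193.7100 N
  Ry@0 = -1292.6686 N
  Ry@4 = +5081.6186 N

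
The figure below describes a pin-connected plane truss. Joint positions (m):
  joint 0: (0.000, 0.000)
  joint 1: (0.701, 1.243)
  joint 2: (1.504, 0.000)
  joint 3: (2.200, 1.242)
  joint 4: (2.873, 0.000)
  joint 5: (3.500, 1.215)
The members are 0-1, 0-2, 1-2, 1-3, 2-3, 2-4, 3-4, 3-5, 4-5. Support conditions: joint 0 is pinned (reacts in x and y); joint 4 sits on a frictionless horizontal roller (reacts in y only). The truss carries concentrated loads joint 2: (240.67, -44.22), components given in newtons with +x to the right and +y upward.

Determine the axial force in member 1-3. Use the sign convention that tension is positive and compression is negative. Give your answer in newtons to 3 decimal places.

-25.506

N=6 nodes, M=9 members, R=3 reactions → 2N=12, M+R=12
member 0 (0-1): L=1.4270, (cx,cy)=(0.4912,0.8710)
member 1 (0-2): L=1.5040, (cx,cy)=(1.0000,0.0000)
member 2 (1-2): L=1.4798, (cx,cy)=(0.5426,-0.8400)
member 3 (1-3): L=1.4990, (cx,cy)=(1.0000,-0.0007)
member 4 (2-3): L=1.4237, (cx,cy)=(0.4889,0.8724)
member 5 (2-4): L=1.3690, (cx,cy)=(1.0000,0.0000)
member 6 (3-4): L=1.4126, (cx,cy)=(0.4764,-0.8792)
member 7 (3-5): L=1.3003, (cx,cy)=(0.9998,-0.0208)
member 8 (4-5): L=1.3672, (cx,cy)=(0.4586,0.8886)
solve A·x = −loads:
  F[0-1] = -24.1909 N (compression)
  F[0-2] = +252.5532 N (tension)
  F[1-2] = +25.1058 N (tension)
  F[1-3] = -25.5065 N (compression)
  F[2-3] = +26.5164 N (tension)
  F[2-4] = +12.5437 N (tension)
  F[3-4] = -26.3290 N (compression)
  F[3-5] = -0.0000 N (compression)
  F[4-5] = +0.0000 N (tension)
  Rx@0 = -240.6700 N
  Ry@0 = +21.0711 N
  Ry@4 = +23.1489 N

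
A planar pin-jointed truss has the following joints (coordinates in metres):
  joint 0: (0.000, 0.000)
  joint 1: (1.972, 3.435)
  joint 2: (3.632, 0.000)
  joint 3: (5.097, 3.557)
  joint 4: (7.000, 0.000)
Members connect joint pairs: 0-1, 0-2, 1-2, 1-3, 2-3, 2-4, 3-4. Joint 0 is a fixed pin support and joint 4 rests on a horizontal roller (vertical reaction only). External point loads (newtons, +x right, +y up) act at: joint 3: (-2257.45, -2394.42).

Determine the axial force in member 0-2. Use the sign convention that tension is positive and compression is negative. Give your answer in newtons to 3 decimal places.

-1225.209

N=5 nodes, M=7 members, R=3 reactions → 2N=10, M+R=10
member 0 (0-1): L=3.9608, (cx,cy)=(0.4979,0.8672)
member 1 (0-2): L=3.6320, (cx,cy)=(1.0000,0.0000)
member 2 (1-2): L=3.8151, (cx,cy)=(0.4351,-0.9004)
member 3 (1-3): L=3.1274, (cx,cy)=(0.9992,0.0390)
member 4 (2-3): L=3.8469, (cx,cy)=(0.3808,0.9246)
member 5 (2-4): L=3.3680, (cx,cy)=(1.0000,0.0000)
member 6 (3-4): L=4.0341, (cx,cy)=(0.4717,-0.8817)
solve A·x = −loads:
  F[0-1] = -2073.2815 N (compression)
  F[0-2] = -1225.2086 N (compression)
  F[1-2] = +1916.0914 N (tension)
  F[1-3] = -1867.3840 N (compression)
  F[2-3] = -1865.7956 N (compression)
  F[2-4] = +319.0602 N (tension)
  F[3-4] = -676.3578 N (compression)
  Rx@0 = +2257.4500 N
  Ry@0 = +1798.0473 N
  Ry@4 = +596.3727 N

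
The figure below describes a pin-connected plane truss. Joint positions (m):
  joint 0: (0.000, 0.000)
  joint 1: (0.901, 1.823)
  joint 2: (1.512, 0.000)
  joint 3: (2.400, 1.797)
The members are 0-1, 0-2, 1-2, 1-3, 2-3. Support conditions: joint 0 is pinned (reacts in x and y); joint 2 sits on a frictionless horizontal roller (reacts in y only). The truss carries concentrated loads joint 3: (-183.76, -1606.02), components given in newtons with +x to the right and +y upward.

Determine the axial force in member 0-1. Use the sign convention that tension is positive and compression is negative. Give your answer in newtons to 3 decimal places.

808.516

N=4 nodes, M=5 members, R=3 reactions → 2N=8, M+R=8
member 0 (0-1): L=2.0335, (cx,cy)=(0.4431,0.8965)
member 1 (0-2): L=1.5120, (cx,cy)=(1.0000,0.0000)
member 2 (1-2): L=1.9227, (cx,cy)=(0.3178,-0.9482)
member 3 (1-3): L=1.4992, (cx,cy)=(0.9998,-0.0173)
member 4 (2-3): L=2.0044, (cx,cy)=(0.4430,0.8965)
solve A·x = −loads:
  F[0-1] = +808.5159 N (tension)
  F[0-2] = -541.9956 N (compression)
  F[1-2] = -775.5099 N (compression)
  F[1-3] = +604.7741 N (tension)
  F[2-3] = -1779.7091 N (compression)
  Rx@0 = +183.7600 N
  Ry@0 = -724.8208 N
  Ry@2 = +2330.8408 N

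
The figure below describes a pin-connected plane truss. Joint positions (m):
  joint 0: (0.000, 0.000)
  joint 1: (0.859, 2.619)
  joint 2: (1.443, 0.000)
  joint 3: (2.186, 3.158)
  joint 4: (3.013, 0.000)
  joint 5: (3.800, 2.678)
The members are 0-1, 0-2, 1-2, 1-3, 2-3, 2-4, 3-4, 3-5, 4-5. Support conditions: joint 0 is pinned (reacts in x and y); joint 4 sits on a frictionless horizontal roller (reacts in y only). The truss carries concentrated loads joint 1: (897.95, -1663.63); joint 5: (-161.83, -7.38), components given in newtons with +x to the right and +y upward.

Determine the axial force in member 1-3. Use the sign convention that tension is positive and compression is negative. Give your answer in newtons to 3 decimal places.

-821.862

N=6 nodes, M=9 members, R=3 reactions → 2N=12, M+R=12
member 0 (0-1): L=2.7563, (cx,cy)=(0.3117,0.9502)
member 1 (0-2): L=1.4430, (cx,cy)=(1.0000,0.0000)
member 2 (1-2): L=2.6833, (cx,cy)=(0.2176,-0.9760)
member 3 (1-3): L=1.4323, (cx,cy)=(0.9265,0.3763)
member 4 (2-3): L=3.2442, (cx,cy)=(0.2290,0.9734)
member 5 (2-4): L=1.5700, (cx,cy)=(1.0000,0.0000)
member 6 (3-4): L=3.2645, (cx,cy)=(0.2533,-0.9674)
member 7 (3-5): L=1.6839, (cx,cy)=(0.9585,-0.2851)
member 8 (4-5): L=2.7912, (cx,cy)=(0.2820,0.9594)
solve A·x = −loads:
  F[0-1] = -579.5791 N (compression)
  F[0-2] = +916.7474 N (tension)
  F[1-2] = -1457.1291 N (compression)
  F[1-3] = -821.8624 N (compression)
  F[2-3] = +1461.0327 N (tension)
  F[2-4] = +265.0080 N (tension)
  F[3-4] = -1105.3055 N (compression)
  F[3-5] = -153.1843 N (compression)
  F[4-5] = -53.2051 N (compression)
  Rx@0 = -736.1200 N
  Ry@0 = +550.7138 N
  Ry@4 = +1120.2962 N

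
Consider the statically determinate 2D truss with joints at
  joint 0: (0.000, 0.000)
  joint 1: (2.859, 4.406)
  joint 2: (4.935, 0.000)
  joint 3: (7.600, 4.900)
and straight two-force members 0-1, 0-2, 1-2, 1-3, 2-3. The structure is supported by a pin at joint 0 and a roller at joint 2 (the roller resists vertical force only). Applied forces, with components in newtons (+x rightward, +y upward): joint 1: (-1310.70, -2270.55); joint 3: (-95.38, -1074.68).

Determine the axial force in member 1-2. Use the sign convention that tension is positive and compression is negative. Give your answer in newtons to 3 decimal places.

-637.641

N=4 nodes, M=5 members, R=3 reactions → 2N=8, M+R=8
member 0 (0-1): L=5.2523, (cx,cy)=(0.5443,0.8389)
member 1 (0-2): L=4.9350, (cx,cy)=(1.0000,0.0000)
member 2 (1-2): L=4.8706, (cx,cy)=(0.4262,-0.9046)
member 3 (1-3): L=4.7667, (cx,cy)=(0.9946,0.1036)
member 4 (2-3): L=5.5778, (cx,cy)=(0.4778,0.8785)
solve A·x = −loads:
  F[0-1] = -1954.6604 N (compression)
  F[0-2] = -342.0951 N (compression)
  F[1-2] = -637.6406 N (compression)
  F[1-3] = +521.3050 N (tension)
  F[2-3] = -1284.8438 N (compression)
  Rx@0 = +1406.0800 N
  Ry@0 = +1639.7053 N
  Ry@2 = +1705.5247 N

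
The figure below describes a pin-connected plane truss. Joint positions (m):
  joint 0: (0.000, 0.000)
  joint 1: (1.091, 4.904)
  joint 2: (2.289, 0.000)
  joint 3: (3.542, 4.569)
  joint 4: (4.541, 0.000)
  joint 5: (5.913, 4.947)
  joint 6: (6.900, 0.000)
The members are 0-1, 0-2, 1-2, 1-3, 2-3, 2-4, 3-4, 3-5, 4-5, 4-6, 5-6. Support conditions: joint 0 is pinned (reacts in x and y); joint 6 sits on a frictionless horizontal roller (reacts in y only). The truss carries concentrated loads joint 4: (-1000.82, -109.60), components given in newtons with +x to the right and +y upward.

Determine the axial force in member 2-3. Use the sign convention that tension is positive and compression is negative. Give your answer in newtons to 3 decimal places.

-41.418

N=7 nodes, M=11 members, R=3 reactions → 2N=14, M+R=14
member 0 (0-1): L=5.0239, (cx,cy)=(0.2172,0.9761)
member 1 (0-2): L=2.2890, (cx,cy)=(1.0000,0.0000)
member 2 (1-2): L=5.0482, (cx,cy)=(0.2373,-0.9714)
member 3 (1-3): L=2.4738, (cx,cy)=(0.9908,-0.1354)
member 4 (2-3): L=4.7377, (cx,cy)=(0.2645,0.9644)
member 5 (2-4): L=2.2520, (cx,cy)=(1.0000,0.0000)
member 6 (3-4): L=4.6769, (cx,cy)=(0.2136,-0.9769)
member 7 (3-5): L=2.4009, (cx,cy)=(0.9875,0.1574)
member 8 (4-5): L=5.1337, (cx,cy)=(0.2673,0.9636)
member 9 (4-6): L=2.3590, (cx,cy)=(1.0000,0.0000)
member 10 (5-6): L=5.0445, (cx,cy)=(0.1957,-0.9807)
solve A·x = −loads:
  F[0-1] = -38.3866 N (compression)
  F[0-2] = -992.4839 N (compression)
  F[1-2] = +41.1182 N (tension)
  F[1-3] = -18.2622 N (compression)
  F[2-3] = -41.4183 N (compression)
  F[2-4] = -971.7720 N (compression)
  F[3-4] = +32.4830 N (tension)
  F[3-5] = -36.4409 N (compression)
  F[4-5] = +80.8059 N (tension)
  F[4-6] = +14.3909 N (tension)
  F[5-6] = -73.5511 N (compression)
  Rx@0 = +1000.8200 N
  Ry@0 = +37.4705 N
  Ry@6 = +72.1295 N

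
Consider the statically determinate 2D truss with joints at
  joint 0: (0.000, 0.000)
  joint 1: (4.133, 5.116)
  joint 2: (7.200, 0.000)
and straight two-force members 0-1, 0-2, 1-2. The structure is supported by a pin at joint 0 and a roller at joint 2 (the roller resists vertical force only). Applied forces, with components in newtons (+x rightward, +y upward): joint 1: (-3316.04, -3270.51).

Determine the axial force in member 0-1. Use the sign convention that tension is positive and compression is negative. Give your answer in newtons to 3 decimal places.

-4820.005

N=3 nodes, M=3 members, R=3 reactions → 2N=6, M+R=6
member 0 (0-1): L=6.5769, (cx,cy)=(0.6284,0.7779)
member 1 (0-2): L=7.2000, (cx,cy)=(1.0000,0.0000)
member 2 (1-2): L=5.9649, (cx,cy)=(0.5142,-0.8577)
solve A·x = −loads:
  F[0-1] = -4820.0048 N (compression)
  F[0-2] = -287.0769 N (compression)
  F[1-2] = +558.3250 N (tension)
  Rx@0 = +3316.0400 N
  Ry@0 = +3749.3771 N
  Ry@2 = -478.8671 N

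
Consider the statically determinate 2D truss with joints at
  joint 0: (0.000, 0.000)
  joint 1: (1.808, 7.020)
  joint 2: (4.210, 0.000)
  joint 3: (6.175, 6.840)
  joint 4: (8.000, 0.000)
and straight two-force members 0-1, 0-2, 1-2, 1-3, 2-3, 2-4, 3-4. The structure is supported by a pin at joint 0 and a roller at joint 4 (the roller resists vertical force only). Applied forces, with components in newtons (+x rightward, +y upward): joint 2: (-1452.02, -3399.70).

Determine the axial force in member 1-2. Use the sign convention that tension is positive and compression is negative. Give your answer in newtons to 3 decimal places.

1744.962

N=5 nodes, M=7 members, R=3 reactions → 2N=10, M+R=10
member 0 (0-1): L=7.2491, (cx,cy)=(0.2494,0.9684)
member 1 (0-2): L=4.2100, (cx,cy)=(1.0000,0.0000)
member 2 (1-2): L=7.4196, (cx,cy)=(0.3237,-0.9461)
member 3 (1-3): L=4.3707, (cx,cy)=(0.9992,-0.0412)
member 4 (2-3): L=7.1167, (cx,cy)=(0.2761,0.9611)
member 5 (2-4): L=3.7900, (cx,cy)=(1.0000,0.0000)
member 6 (3-4): L=7.0793, (cx,cy)=(0.2578,-0.9662)
solve A·x = −loads:
  F[0-1] = -1663.1676 N (compression)
  F[0-2] = -1037.2082 N (compression)
  F[1-2] = +1744.9625 N (tension)
  F[1-3] = -980.5552 N (compression)
  F[2-3] = +1819.4399 N (tension)
  F[2-4] = +477.3528 N (tension)
  F[3-4] = -1851.6793 N (compression)
  Rx@0 = +1452.0200 N
  Ry@0 = +1610.6079 N
  Ry@4 = +1789.0921 N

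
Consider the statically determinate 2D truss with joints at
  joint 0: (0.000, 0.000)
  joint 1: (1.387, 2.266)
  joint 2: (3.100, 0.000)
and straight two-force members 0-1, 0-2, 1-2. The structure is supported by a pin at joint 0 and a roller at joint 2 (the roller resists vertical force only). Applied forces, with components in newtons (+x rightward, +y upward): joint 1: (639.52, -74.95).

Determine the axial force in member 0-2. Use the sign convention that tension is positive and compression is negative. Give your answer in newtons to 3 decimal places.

378.737

N=3 nodes, M=3 members, R=3 reactions → 2N=6, M+R=6
member 0 (0-1): L=2.6568, (cx,cy)=(0.5221,0.8529)
member 1 (0-2): L=3.1000, (cx,cy)=(1.0000,0.0000)
member 2 (1-2): L=2.8406, (cx,cy)=(0.6030,-0.7977)
solve A·x = −loads:
  F[0-1] = +499.5285 N (tension)
  F[0-2] = +378.7367 N (tension)
  F[1-2] = -628.0486 N (compression)
  Rx@0 = -639.5200 N
  Ry@0 = -426.0526 N
  Ry@2 = +501.0026 N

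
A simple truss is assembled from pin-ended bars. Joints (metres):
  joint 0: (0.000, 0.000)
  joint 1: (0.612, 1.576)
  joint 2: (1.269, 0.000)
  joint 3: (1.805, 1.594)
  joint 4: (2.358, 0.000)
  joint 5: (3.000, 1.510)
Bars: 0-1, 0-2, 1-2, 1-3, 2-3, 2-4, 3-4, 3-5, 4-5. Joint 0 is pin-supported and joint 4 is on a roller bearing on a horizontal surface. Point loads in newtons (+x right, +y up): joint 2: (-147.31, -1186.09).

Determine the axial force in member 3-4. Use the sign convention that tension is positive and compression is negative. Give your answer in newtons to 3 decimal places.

-675.638

N=6 nodes, M=9 members, R=3 reactions → 2N=12, M+R=12
member 0 (0-1): L=1.6907, (cx,cy)=(0.3620,0.9322)
member 1 (0-2): L=1.2690, (cx,cy)=(1.0000,0.0000)
member 2 (1-2): L=1.7075, (cx,cy)=(0.3848,-0.9230)
member 3 (1-3): L=1.1931, (cx,cy)=(0.9999,0.0151)
member 4 (2-3): L=1.6817, (cx,cy)=(0.3187,0.9478)
member 5 (2-4): L=1.0890, (cx,cy)=(1.0000,0.0000)
member 6 (3-4): L=1.6872, (cx,cy)=(0.3278,-0.9448)
member 7 (3-5): L=1.1979, (cx,cy)=(0.9975,-0.0701)
member 8 (4-5): L=1.6408, (cx,cy)=(0.3913,0.9203)
solve A·x = −loads:
  F[0-1] = -587.6259 N (compression)
  F[0-2] = +65.4044 N (tension)
  F[1-2] = +586.3019 N (tension)
  F[1-3] = -438.3626 N (compression)
  F[2-3] = +680.4142 N (tension)
  F[2-4] = +221.4483 N (tension)
  F[3-4] = -675.6376 N (compression)
  F[3-5] = -0.0000 N (compression)
  F[4-5] = +0.0000 N (tension)
  Rx@0 = +147.3100 N
  Ry@0 = +547.7744 N
  Ry@4 = +638.3156 N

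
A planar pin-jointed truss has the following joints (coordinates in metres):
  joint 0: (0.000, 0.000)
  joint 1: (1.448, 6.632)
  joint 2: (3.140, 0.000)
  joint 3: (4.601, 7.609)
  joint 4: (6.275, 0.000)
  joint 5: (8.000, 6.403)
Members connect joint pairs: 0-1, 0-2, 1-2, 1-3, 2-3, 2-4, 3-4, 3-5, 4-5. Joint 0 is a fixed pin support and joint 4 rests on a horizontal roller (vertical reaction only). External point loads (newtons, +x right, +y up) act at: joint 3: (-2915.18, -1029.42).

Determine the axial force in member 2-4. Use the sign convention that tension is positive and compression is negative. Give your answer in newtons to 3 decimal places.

N=6 nodes, M=9 members, R=3 reactions → 2N=12, M+R=12
member 0 (0-1): L=6.7882, (cx,cy)=(0.2133,0.9770)
member 1 (0-2): L=3.1400, (cx,cy)=(1.0000,0.0000)
member 2 (1-2): L=6.8444, (cx,cy)=(0.2472,-0.9690)
member 3 (1-3): L=3.3009, (cx,cy)=(0.9552,0.2960)
member 4 (2-3): L=7.7480, (cx,cy)=(0.1886,0.9821)
member 5 (2-4): L=3.1350, (cx,cy)=(1.0000,0.0000)
member 6 (3-4): L=7.7910, (cx,cy)=(0.2149,-0.9766)
member 7 (3-5): L=3.6066, (cx,cy)=(0.9424,-0.3344)
member 8 (4-5): L=6.6313, (cx,cy)=(0.2601,0.9656)
solve A·x = −loads:
  F[0-1] = -3899.2823 N (compression)
  F[0-2] = -2083.4231 N (compression)
  F[1-2] = +3397.0277 N (tension)
  F[1-3] = -1749.9372 N (compression)
  F[2-3] = -3351.7196 N (compression)
  F[2-4] = -611.6334 N (compression)
  F[3-4] = +2846.6039 N (tension)
  F[3-5] = +0.0000 N (tension)
  F[4-5] = -0.0000 N (compression)
  Rx@0 = +2915.1800 N
  Ry@0 = +3809.5384 N
  Ry@4 = -2780.1184 N

-611.633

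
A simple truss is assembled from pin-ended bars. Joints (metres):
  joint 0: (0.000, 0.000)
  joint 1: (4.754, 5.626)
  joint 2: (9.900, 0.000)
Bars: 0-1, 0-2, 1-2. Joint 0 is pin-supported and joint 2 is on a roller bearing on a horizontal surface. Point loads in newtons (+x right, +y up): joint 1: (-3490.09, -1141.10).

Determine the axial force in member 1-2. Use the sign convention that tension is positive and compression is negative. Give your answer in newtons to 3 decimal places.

1945.294

N=3 nodes, M=3 members, R=3 reactions → 2N=6, M+R=6
member 0 (0-1): L=7.3656, (cx,cy)=(0.6454,0.7638)
member 1 (0-2): L=9.9000, (cx,cy)=(1.0000,0.0000)
member 2 (1-2): L=7.6245, (cx,cy)=(0.6749,-0.7379)
solve A·x = −loads:
  F[0-1] = -3373.1823 N (compression)
  F[0-2] = -1312.9340 N (compression)
  F[1-2] = +1945.2938 N (tension)
  Rx@0 = +3490.0900 N
  Ry@0 = +2576.4997 N
  Ry@2 = -1435.3997 N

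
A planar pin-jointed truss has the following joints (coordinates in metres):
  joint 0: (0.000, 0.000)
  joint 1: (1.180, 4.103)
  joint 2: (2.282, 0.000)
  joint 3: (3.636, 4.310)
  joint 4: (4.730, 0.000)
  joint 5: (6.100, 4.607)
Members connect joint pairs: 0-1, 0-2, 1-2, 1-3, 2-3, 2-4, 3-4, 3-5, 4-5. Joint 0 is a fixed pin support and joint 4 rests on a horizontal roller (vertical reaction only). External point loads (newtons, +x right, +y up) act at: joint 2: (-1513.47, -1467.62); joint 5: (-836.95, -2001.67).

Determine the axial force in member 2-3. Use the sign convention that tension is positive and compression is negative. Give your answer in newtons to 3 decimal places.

543.217

N=6 nodes, M=9 members, R=3 reactions → 2N=12, M+R=12
member 0 (0-1): L=4.2693, (cx,cy)=(0.2764,0.9610)
member 1 (0-2): L=2.2820, (cx,cy)=(1.0000,0.0000)
member 2 (1-2): L=4.2484, (cx,cy)=(0.2594,-0.9658)
member 3 (1-3): L=2.4647, (cx,cy)=(0.9965,0.0840)
member 4 (2-3): L=4.5177, (cx,cy)=(0.2997,0.9540)
member 5 (2-4): L=2.4480, (cx,cy)=(1.0000,0.0000)
member 6 (3-4): L=4.4467, (cx,cy)=(0.2460,-0.9693)
member 7 (3-5): L=2.4818, (cx,cy)=(0.9928,0.1197)
member 8 (4-5): L=4.8064, (cx,cy)=(0.2850,0.9585)
solve A·x = −loads:
  F[0-1] = -1035.3145 N (compression)
  F[0-2] = -2064.2681 N (compression)
  F[1-2] = +983.0215 N (tension)
  F[1-3] = -543.0574 N (compression)
  F[2-3] = +543.2167 N (tension)
  F[2-4] = -458.6195 N (compression)
  F[3-4] = -518.7996 N (compression)
  F[3-5] = -252.5067 N (compression)
  F[4-5] = -2056.7751 N (compression)
  Rx@0 = +2350.4200 N
  Ry@0 = +994.9840 N
  Ry@4 = +2474.3060 N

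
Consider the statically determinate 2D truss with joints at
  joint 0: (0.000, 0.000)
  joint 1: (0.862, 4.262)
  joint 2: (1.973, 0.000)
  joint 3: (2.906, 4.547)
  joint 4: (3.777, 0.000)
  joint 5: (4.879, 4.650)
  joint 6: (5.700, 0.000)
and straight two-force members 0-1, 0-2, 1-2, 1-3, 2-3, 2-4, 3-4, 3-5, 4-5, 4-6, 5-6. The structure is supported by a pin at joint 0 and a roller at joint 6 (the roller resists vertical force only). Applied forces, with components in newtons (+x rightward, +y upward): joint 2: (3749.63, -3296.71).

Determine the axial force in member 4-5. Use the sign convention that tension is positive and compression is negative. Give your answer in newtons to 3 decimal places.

1198.367

N=7 nodes, M=11 members, R=3 reactions → 2N=14, M+R=14
member 0 (0-1): L=4.3483, (cx,cy)=(0.1982,0.9802)
member 1 (0-2): L=1.9730, (cx,cy)=(1.0000,0.0000)
member 2 (1-2): L=4.4044, (cx,cy)=(0.2522,-0.9677)
member 3 (1-3): L=2.0638, (cx,cy)=(0.9904,0.1381)
member 4 (2-3): L=4.6417, (cx,cy)=(0.2010,0.9796)
member 5 (2-4): L=1.8040, (cx,cy)=(1.0000,0.0000)
member 6 (3-4): L=4.6297, (cx,cy)=(0.1881,-0.9821)
member 7 (3-5): L=1.9757, (cx,cy)=(0.9986,0.0521)
member 8 (4-5): L=4.7788, (cx,cy)=(0.2306,0.9730)
member 9 (4-6): L=1.9230, (cx,cy)=(1.0000,0.0000)
member 10 (5-6): L=4.7219, (cx,cy)=(0.1739,-0.9848)
solve A·x = −loads:
  F[0-1] = -2199.2320 N (compression)
  F[0-2] = +4185.6025 N (tension)
  F[1-2] = +2088.8762 N (tension)
  F[1-3] = -972.1986 N (compression)
  F[2-3] = +1301.9535 N (tension)
  F[2-4] = +701.1879 N (tension)
  F[3-4] = -1187.2696 N (compression)
  F[3-5] = -478.4724 N (compression)
  F[4-5] = +1198.3671 N (tension)
  F[4-6] = +201.4759 N (tension)
  F[5-6] = -1158.7741 N (compression)
  Rx@0 = -3749.6300 N
  Ry@0 = +2155.5856 N
  Ry@6 = +1141.1244 N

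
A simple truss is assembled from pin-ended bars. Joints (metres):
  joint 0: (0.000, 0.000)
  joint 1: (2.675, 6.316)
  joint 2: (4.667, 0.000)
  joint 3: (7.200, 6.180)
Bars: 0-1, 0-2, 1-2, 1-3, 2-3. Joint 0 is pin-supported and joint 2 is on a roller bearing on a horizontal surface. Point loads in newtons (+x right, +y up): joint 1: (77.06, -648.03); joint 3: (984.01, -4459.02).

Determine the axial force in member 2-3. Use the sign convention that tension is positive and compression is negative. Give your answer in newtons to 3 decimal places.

N=4 nodes, M=5 members, R=3 reactions → 2N=8, M+R=8
member 0 (0-1): L=6.8591, (cx,cy)=(0.3900,0.9208)
member 1 (0-2): L=4.6670, (cx,cy)=(1.0000,0.0000)
member 2 (1-2): L=6.6227, (cx,cy)=(0.3008,-0.9537)
member 3 (1-3): L=4.5270, (cx,cy)=(0.9995,-0.0300)
member 4 (2-3): L=6.6790, (cx,cy)=(0.3793,0.9253)
solve A·x = −loads:
  F[0-1] = +3856.1659 N (tension)
  F[0-2] = -442.8035 N (compression)
  F[1-2] = -4490.2688 N (compression)
  F[1-3] = +2778.6708 N (tension)
  F[2-3] = -4728.8152 N (compression)
  Rx@0 = -1061.0700 N
  Ry@0 = -3550.8281 N
  Ry@2 = +8657.8781 N

-4728.815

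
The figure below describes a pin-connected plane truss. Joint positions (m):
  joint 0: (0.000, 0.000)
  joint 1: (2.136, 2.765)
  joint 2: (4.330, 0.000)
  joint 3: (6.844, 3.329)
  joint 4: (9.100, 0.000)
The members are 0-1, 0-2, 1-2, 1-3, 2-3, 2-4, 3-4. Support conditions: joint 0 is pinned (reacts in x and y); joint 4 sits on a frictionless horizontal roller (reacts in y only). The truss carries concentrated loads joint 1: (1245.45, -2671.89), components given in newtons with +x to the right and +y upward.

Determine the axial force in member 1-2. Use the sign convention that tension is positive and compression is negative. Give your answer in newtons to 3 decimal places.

-1525.964

N=5 nodes, M=7 members, R=3 reactions → 2N=10, M+R=10
member 0 (0-1): L=3.4940, (cx,cy)=(0.6113,0.7914)
member 1 (0-2): L=4.3300, (cx,cy)=(1.0000,0.0000)
member 2 (1-2): L=3.5297, (cx,cy)=(0.6216,-0.7834)
member 3 (1-3): L=4.7417, (cx,cy)=(0.9929,0.1189)
member 4 (2-3): L=4.1716, (cx,cy)=(0.6026,0.7980)
member 5 (2-4): L=4.7700, (cx,cy)=(1.0000,0.0000)
member 6 (3-4): L=4.0214, (cx,cy)=(0.5610,-0.8278)
solve A·x = −loads:
  F[0-1] = -2105.6034 N (compression)
  F[0-2] = +2532.6930 N (tension)
  F[1-2] = -1525.9641 N (compression)
  F[1-3] = -1595.5102 N (compression)
  F[2-3] = +1497.9300 N (tension)
  F[2-4] = +681.4660 N (tension)
  F[3-4] = -1214.7419 N (compression)
  Rx@0 = -1245.4500 N
  Ry@0 = +1666.3047 N
  Ry@4 = +1005.5853 N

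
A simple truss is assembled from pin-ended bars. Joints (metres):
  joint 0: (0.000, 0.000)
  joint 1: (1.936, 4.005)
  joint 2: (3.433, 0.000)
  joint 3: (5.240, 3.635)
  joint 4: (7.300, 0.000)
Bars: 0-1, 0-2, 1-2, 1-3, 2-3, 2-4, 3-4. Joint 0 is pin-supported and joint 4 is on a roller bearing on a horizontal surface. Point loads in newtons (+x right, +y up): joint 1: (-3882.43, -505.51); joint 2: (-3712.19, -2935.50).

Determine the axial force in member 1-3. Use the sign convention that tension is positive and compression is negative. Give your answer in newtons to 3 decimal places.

N=5 nodes, M=7 members, R=3 reactions → 2N=10, M+R=10
member 0 (0-1): L=4.4484, (cx,cy)=(0.4352,0.9003)
member 1 (0-2): L=3.4330, (cx,cy)=(1.0000,0.0000)
member 2 (1-2): L=4.2756, (cx,cy)=(0.3501,-0.9367)
member 3 (1-3): L=3.3247, (cx,cy)=(0.9938,-0.1113)
member 4 (2-3): L=4.0594, (cx,cy)=(0.4451,0.8955)
member 5 (2-4): L=3.8670, (cx,cy)=(1.0000,0.0000)
member 6 (3-4): L=4.1781, (cx,cy)=(0.4930,-0.8700)
solve A·x = −loads:
  F[0-1] = -4505.5576 N (compression)
  F[0-2] = -5633.7373 N (compression)
  F[1-2] = +3716.7677 N (tension)
  F[1-3] = +624.0960 N (tension)
  F[2-3] = -609.7533 N (compression)
  F[2-4] = -348.7916 N (compression)
  F[3-4] = +707.4267 N (tension)
  Rx@0 = +7594.6200 N
  Ry@0 = +4056.4748 N
  Ry@4 = -615.4648 N

624.096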